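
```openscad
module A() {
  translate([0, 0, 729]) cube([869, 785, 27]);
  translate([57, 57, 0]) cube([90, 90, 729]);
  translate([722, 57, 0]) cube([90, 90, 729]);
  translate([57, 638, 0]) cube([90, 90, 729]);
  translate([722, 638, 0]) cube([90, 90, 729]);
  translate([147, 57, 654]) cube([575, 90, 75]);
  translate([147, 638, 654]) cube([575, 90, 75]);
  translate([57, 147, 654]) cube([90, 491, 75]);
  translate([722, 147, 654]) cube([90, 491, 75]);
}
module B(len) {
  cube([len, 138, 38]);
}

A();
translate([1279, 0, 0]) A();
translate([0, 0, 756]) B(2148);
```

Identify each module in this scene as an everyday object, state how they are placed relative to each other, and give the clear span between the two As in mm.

Second table starts at x = 1279; first ends at x = 869; clear span = 1279 − 869 = 410 mm.

A is a table. B is a beam. A beam spans the tops of two tables. The clear span between the two tables is 410 mm.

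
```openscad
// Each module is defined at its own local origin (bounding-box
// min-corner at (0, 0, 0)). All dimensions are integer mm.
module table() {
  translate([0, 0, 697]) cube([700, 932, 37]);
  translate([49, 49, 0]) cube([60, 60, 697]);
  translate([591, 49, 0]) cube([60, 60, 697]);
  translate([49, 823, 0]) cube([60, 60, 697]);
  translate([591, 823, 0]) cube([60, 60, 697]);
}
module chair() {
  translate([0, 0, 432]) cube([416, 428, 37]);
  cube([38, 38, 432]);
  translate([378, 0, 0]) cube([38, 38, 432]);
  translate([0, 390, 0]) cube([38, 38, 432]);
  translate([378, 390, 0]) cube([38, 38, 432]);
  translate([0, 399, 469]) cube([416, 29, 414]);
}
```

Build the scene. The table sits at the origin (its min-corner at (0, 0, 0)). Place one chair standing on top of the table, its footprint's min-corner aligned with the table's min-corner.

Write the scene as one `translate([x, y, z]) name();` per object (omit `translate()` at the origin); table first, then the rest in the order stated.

table();
translate([0, 0, 734]) chair();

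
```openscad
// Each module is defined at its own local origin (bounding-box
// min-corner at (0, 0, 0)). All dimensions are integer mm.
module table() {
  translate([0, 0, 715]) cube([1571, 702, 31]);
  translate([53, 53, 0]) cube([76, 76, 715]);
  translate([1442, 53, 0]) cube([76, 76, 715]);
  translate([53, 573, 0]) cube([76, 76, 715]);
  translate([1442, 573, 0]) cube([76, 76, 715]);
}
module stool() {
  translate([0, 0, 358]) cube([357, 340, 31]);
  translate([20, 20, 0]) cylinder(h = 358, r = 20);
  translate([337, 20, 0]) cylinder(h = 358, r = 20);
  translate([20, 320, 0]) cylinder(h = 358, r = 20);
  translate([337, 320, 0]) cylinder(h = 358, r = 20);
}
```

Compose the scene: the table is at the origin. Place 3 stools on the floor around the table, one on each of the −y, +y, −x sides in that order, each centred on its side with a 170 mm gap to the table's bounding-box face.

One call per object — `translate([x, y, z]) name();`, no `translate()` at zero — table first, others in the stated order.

table();
translate([607, -510, 0]) stool();
translate([607, 872, 0]) stool();
translate([-527, 181, 0]) stool();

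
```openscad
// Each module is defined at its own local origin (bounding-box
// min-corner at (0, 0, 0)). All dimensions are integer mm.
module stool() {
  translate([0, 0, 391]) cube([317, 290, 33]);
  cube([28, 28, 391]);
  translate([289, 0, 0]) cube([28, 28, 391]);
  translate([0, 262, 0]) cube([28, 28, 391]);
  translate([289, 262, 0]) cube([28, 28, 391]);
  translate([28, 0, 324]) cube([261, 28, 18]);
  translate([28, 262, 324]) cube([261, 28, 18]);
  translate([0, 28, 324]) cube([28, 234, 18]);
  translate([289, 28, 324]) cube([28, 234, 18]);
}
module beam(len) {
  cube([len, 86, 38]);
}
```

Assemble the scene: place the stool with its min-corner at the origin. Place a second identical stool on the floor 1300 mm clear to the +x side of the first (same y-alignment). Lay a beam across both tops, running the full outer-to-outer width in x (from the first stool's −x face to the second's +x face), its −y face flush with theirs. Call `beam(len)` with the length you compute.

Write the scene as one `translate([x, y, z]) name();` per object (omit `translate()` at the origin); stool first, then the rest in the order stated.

stool();
translate([1617, 0, 0]) stool();
translate([0, 0, 424]) beam(1934);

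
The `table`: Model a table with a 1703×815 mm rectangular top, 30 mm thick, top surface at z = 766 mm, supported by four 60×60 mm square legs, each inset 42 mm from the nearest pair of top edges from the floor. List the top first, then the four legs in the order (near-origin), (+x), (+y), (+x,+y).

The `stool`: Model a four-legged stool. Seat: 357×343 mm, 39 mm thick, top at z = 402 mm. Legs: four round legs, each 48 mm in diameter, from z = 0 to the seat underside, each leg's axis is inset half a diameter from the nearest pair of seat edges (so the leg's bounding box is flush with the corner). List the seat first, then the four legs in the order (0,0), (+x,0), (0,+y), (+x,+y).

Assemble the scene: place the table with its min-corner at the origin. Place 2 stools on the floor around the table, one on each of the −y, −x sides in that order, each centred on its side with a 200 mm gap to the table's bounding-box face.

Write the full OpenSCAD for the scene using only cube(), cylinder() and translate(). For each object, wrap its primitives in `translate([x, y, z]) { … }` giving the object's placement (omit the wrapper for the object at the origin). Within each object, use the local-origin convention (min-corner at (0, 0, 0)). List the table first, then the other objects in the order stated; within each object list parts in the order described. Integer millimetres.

translate([0, 0, 736]) cube([1703, 815, 30]);
translate([42, 42, 0]) cube([60, 60, 736]);
translate([1601, 42, 0]) cube([60, 60, 736]);
translate([42, 713, 0]) cube([60, 60, 736]);
translate([1601, 713, 0]) cube([60, 60, 736]);
translate([673, -543, 0]) {
  translate([0, 0, 363]) cube([357, 343, 39]);
  translate([24, 24, 0]) cylinder(h = 363, r = 24);
  translate([333, 24, 0]) cylinder(h = 363, r = 24);
  translate([24, 319, 0]) cylinder(h = 363, r = 24);
  translate([333, 319, 0]) cylinder(h = 363, r = 24);
}
translate([-557, 236, 0]) {
  translate([0, 0, 363]) cube([357, 343, 39]);
  translate([24, 24, 0]) cylinder(h = 363, r = 24);
  translate([333, 24, 0]) cylinder(h = 363, r = 24);
  translate([24, 319, 0]) cylinder(h = 363, r = 24);
  translate([333, 319, 0]) cylinder(h = 363, r = 24);
}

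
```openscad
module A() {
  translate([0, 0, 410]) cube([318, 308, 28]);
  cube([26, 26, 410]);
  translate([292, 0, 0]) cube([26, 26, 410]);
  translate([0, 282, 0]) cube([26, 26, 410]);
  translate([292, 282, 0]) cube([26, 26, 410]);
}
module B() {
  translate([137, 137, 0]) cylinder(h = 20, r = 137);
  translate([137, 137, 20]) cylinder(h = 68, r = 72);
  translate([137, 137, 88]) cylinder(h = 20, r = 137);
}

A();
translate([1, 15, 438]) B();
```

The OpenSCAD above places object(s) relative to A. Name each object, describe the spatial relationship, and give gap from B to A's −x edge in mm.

A is a stool. B is a spool. The spool is on top of the stool. The gap from the spool to the stool's −x edge is 1 mm.

The spool's min-x is at 1; the stool's min-x is 0; gap = 1 mm.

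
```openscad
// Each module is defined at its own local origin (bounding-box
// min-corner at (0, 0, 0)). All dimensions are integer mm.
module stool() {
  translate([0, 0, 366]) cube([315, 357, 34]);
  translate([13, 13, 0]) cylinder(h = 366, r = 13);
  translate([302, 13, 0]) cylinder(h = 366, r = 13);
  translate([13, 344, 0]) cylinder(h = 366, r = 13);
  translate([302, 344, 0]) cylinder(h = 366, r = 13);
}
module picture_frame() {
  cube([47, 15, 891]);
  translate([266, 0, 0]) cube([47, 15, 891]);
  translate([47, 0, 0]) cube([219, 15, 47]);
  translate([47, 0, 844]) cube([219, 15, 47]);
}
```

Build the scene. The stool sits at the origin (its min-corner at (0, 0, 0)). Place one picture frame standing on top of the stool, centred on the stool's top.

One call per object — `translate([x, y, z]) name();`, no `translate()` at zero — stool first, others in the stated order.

stool();
translate([1, 171, 400]) picture_frame();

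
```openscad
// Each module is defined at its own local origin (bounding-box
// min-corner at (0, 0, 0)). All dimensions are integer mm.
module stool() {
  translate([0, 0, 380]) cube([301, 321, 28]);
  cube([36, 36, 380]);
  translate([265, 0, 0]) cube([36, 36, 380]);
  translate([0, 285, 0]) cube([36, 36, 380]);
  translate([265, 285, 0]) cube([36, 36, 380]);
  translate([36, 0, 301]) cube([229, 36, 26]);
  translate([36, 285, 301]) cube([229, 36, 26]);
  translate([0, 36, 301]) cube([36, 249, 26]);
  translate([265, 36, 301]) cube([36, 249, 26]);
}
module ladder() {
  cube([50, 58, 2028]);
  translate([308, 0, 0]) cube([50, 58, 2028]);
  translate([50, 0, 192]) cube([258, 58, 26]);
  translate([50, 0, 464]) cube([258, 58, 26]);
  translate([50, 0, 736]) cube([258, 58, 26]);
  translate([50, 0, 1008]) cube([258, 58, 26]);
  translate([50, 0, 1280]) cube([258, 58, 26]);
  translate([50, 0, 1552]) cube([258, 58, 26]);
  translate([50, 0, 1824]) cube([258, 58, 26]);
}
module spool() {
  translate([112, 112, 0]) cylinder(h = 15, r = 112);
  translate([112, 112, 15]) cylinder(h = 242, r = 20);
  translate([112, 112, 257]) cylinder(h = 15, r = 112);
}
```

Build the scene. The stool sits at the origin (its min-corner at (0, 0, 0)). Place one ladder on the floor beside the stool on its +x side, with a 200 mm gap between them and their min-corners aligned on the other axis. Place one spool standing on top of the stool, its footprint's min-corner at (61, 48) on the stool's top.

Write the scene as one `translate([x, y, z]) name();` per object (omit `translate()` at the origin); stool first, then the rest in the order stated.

stool();
translate([501, 0, 0]) ladder();
translate([61, 48, 408]) spool();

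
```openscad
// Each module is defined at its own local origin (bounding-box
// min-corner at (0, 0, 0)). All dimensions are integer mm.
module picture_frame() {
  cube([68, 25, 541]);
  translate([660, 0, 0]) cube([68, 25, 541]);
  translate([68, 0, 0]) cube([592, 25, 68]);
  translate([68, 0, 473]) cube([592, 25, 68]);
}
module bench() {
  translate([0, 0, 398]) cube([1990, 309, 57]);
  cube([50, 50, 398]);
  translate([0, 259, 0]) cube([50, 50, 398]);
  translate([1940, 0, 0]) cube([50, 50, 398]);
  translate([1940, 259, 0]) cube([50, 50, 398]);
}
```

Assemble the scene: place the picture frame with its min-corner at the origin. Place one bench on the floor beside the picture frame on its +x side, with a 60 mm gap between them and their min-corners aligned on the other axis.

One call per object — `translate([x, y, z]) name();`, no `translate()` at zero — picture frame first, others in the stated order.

picture_frame();
translate([788, 0, 0]) bench();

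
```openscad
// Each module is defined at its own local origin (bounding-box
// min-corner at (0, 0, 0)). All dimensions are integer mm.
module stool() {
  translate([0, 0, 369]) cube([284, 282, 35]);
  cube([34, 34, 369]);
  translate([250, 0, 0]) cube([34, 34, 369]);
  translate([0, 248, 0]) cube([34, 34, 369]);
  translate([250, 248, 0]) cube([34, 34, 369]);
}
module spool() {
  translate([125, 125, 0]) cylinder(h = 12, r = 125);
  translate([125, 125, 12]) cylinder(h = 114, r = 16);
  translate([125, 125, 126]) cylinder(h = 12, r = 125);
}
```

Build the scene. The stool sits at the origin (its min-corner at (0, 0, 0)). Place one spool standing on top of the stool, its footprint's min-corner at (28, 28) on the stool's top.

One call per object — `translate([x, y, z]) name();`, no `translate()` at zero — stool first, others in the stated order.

stool();
translate([28, 28, 404]) spool();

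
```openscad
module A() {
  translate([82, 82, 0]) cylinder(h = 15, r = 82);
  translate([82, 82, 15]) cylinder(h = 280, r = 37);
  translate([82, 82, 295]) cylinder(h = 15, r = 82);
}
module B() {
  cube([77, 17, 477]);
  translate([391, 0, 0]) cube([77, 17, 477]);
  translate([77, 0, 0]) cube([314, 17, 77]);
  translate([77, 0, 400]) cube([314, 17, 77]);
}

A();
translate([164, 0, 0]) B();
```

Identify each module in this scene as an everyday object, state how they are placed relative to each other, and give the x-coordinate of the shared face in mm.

The spool's +x face and the picture frame's −x face are both at x = 164 mm.

A is a spool. B is a picture frame. The picture frame is against the spool's +x side, with their −y faces flush. The x-coordinate of the shared face is 164 mm.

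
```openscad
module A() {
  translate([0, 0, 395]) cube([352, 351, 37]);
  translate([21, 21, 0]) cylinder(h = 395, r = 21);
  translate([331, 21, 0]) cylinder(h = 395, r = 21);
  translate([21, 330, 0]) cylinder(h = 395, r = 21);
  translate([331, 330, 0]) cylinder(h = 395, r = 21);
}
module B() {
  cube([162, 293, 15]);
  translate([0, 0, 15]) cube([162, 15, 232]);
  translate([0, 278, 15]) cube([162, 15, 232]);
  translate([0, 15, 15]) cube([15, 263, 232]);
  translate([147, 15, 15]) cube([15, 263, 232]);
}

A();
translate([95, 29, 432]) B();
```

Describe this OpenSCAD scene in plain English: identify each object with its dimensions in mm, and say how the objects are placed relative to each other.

A is a four-legged stool. The seat is 352×351 mm, 37 mm thick, top at z = 432 mm. It stands on four round legs, each 42 mm in diameter, from z = 0 to the seat underside, each leg's axis is inset half a diameter from the nearest pair of seat edges (so the leg's bounding box is flush with the corner).

B is an open-topped rectangular box: outside dimensions 162×293×247 mm, with a uniform wall and base thickness of 15 mm. The base is a full 162×293 slab on the floor; four walls sit on top of the base. The front and back walls (the −y and +y sides) span the full width; the two side walls fit between them.

The open box is on top of the stool, centred.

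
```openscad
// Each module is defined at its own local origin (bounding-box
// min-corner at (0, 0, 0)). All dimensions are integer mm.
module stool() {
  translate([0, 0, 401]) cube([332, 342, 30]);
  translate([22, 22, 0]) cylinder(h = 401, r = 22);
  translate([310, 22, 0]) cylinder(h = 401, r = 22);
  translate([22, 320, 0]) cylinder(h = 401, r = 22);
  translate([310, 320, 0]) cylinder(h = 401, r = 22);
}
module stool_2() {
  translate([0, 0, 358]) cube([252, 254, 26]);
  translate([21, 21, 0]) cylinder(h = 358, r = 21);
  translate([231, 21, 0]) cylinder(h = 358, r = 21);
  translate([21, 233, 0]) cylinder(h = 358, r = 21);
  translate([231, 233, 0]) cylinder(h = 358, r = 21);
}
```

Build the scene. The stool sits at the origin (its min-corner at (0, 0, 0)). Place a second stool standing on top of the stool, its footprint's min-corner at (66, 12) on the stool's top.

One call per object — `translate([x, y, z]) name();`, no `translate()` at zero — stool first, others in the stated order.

stool();
translate([66, 12, 431]) stool_2();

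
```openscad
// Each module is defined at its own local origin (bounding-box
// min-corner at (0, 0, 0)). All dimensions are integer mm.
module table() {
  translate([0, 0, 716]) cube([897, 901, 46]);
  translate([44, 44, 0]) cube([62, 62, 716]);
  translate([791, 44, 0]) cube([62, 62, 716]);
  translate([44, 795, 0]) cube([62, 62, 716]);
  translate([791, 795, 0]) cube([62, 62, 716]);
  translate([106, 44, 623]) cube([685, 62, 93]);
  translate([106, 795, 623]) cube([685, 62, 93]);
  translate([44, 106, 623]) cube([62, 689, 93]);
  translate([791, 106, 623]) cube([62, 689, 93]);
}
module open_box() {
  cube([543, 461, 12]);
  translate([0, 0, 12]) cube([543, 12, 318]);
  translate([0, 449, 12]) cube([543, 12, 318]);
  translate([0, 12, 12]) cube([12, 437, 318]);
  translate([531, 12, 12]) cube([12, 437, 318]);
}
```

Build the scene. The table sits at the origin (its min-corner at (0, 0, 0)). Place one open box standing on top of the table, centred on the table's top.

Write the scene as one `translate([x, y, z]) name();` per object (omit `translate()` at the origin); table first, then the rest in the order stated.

table();
translate([177, 220, 762]) open_box();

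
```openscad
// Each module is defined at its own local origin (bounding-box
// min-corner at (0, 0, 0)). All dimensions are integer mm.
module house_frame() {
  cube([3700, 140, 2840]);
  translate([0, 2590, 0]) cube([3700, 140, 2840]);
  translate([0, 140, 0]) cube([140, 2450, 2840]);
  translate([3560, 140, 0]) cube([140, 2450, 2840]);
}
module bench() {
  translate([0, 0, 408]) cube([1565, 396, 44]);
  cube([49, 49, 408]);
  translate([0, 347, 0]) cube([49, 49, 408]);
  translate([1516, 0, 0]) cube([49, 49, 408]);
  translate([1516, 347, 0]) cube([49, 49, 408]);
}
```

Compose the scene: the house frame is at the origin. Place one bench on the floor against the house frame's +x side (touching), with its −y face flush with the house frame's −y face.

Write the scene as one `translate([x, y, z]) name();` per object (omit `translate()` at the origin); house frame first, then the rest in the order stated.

house_frame();
translate([3700, 0, 0]) bench();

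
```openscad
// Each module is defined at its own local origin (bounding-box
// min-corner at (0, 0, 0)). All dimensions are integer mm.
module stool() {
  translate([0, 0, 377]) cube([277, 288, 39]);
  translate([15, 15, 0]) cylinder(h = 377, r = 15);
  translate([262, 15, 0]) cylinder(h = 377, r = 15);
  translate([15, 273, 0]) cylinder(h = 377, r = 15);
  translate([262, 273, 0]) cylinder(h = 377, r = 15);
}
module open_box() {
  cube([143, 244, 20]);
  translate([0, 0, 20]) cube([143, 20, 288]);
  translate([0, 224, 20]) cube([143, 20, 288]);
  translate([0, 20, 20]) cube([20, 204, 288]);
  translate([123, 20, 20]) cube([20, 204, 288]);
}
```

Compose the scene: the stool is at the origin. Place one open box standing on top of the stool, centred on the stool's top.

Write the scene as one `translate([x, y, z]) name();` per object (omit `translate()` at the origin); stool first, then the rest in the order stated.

stool();
translate([67, 22, 416]) open_box();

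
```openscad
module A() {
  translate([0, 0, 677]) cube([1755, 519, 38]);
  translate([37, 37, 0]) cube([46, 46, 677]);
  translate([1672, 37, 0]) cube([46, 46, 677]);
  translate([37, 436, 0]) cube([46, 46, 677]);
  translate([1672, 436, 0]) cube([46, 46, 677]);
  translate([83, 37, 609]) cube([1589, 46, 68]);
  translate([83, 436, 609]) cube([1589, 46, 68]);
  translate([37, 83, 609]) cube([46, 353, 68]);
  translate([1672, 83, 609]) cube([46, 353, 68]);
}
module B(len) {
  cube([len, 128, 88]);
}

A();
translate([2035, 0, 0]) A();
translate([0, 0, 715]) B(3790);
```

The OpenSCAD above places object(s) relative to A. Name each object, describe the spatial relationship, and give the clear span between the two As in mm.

A is a table. B is a beam. A beam spans the tops of two tables. The clear span between the two tables is 280 mm.

Second table starts at x = 2035; first ends at x = 1755; clear span = 2035 − 1755 = 280 mm.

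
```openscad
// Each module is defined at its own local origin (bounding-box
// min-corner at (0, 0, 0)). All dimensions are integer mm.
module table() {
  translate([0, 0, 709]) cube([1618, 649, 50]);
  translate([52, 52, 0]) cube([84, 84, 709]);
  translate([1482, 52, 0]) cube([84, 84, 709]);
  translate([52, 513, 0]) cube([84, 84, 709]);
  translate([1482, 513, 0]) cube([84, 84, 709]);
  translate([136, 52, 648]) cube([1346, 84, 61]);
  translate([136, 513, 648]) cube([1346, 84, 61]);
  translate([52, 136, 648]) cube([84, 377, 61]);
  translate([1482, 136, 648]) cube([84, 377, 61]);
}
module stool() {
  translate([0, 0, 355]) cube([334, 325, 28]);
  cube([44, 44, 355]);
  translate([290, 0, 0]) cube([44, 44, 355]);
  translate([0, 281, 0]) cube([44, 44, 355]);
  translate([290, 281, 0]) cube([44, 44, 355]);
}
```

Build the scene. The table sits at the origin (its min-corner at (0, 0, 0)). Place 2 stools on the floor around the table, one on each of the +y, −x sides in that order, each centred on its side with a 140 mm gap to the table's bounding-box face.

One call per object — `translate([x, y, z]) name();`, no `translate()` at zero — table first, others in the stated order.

table();
translate([642, 789, 0]) stool();
translate([-474, 162, 0]) stool();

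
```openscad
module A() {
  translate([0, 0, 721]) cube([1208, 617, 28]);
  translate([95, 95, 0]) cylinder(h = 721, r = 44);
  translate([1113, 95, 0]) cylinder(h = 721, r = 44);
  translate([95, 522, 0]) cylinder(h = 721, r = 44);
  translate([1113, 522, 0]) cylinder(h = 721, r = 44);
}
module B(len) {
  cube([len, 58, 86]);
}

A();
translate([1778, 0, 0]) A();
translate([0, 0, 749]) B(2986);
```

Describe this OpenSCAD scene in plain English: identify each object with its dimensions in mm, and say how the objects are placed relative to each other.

A is a rectangular dining table. The top is 1208×617×28 mm with its upper surface at z = 749 mm. It stands on four round legs of 88 mm diameter, each leg's bounding box inset 51 mm from the nearest pair of top edges, running from the floor to the underside of the top.

B is a rectangular beam 2986 mm long (x), 58 mm deep (y), 86 mm thick (z).

The beam spans the tops of two tables placed 570 mm apart, resting at z = 749 mm.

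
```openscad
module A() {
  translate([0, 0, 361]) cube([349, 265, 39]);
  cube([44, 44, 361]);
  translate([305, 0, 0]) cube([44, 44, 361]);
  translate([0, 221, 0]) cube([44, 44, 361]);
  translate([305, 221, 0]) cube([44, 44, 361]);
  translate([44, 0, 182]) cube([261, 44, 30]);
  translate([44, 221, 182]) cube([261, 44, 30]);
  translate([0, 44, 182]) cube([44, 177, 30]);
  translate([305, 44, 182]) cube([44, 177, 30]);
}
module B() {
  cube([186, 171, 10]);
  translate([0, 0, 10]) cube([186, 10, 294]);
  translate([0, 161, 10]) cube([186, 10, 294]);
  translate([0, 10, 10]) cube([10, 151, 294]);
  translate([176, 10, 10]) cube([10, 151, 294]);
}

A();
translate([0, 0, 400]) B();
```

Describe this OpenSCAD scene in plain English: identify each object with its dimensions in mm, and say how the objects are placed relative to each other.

A is a simple wooden stool: a rectangular seat 349 mm (x) by 265 mm (y), 39 mm thick, top face at z = 400 mm, on four square legs, each 44×44 mm in cross-section. The legs rest on z = 0, each flush with a corner of the seat. Four stretchers, 44 mm wide and 30 mm tall, connect adjacent legs with their undersides at z = 182 mm, each running between the inner faces of the legs it joins and aligned with the legs' outer faces on the other axis.

B is an open-topped rectangular box: outside dimensions 186×171×304 mm, with a uniform wall and base thickness of 10 mm. The base is a full 186×171 slab on the floor; four walls sit on top of the base. The front and back walls (the −y and +y sides) span the full width; the two side walls fit between them.

The open box is on top of the stool.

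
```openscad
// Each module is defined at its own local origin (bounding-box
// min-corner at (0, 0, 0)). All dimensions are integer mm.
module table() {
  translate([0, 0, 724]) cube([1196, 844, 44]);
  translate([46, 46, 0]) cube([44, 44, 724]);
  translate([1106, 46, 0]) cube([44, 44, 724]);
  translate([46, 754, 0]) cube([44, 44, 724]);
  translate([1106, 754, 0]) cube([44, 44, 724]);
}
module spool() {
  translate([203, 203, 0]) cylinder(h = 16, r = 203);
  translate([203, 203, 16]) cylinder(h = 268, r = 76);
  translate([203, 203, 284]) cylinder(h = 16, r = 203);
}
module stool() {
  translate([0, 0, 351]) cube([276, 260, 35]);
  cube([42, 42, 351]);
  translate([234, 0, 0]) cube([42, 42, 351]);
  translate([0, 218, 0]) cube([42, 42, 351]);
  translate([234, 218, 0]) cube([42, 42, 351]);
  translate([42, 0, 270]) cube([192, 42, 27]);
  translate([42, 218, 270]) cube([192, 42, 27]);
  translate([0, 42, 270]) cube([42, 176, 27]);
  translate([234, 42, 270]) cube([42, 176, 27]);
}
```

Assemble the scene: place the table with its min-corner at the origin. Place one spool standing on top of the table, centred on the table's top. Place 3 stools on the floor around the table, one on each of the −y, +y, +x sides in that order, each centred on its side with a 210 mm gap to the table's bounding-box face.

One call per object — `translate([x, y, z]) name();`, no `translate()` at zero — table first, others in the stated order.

table();
translate([395, 219, 768]) spool();
translate([460, -470, 0]) stool();
translate([460, 1054, 0]) stool();
translate([1406, 292, 0]) stool();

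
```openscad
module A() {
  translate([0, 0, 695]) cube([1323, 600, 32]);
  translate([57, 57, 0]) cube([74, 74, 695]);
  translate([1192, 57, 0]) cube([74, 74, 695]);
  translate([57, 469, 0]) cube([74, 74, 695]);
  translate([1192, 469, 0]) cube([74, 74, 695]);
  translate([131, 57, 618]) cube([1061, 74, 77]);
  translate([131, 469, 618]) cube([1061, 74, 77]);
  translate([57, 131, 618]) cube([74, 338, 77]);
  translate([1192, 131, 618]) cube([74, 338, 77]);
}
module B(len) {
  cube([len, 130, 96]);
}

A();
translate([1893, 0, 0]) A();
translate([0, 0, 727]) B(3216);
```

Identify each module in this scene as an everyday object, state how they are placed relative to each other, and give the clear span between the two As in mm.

Second table starts at x = 1893; first ends at x = 1323; clear span = 1893 − 1323 = 570 mm.

A is a table. B is a beam. A beam spans the tops of two tables. The clear span between the two tables is 570 mm.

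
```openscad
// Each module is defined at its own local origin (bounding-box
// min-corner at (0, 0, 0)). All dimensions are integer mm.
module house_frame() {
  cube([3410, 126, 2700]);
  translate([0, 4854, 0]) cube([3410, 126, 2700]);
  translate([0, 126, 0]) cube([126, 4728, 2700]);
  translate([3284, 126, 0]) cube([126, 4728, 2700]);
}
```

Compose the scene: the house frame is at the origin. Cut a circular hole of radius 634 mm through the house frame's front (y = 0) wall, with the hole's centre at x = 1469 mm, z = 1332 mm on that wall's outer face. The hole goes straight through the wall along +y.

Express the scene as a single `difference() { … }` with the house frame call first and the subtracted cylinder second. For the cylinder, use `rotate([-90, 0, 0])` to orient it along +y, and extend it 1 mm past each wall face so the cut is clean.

difference() {
  house_frame();
  translate([1469, -1, 1332]) rotate([-90, 0, 0]) cylinder(h = 128, r = 634);
}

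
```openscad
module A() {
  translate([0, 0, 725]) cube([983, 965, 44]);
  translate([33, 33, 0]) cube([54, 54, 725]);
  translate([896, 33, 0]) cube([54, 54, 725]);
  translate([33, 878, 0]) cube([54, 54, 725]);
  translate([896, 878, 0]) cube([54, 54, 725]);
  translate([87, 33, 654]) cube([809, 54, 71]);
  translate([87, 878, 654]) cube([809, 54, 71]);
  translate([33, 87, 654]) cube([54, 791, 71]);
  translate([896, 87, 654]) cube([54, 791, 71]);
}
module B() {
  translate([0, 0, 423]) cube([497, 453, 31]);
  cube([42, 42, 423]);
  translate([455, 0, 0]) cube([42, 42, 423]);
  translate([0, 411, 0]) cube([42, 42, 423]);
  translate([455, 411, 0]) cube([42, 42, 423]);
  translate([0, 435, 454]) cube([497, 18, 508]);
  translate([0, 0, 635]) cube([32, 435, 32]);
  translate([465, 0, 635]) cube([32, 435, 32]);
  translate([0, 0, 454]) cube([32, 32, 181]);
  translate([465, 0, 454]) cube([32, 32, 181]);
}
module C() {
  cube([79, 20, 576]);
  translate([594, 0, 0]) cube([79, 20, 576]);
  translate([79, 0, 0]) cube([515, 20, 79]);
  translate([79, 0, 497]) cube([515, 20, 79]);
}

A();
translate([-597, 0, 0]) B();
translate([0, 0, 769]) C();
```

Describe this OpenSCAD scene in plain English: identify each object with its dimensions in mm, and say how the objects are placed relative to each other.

A is a table with a 983×965 mm rectangular top, 44 mm thick, top surface at z = 769 mm, supported by four 54×54 mm square legs, each inset 33 mm from the nearest pair of top edges, running from the floor. Four apron rails, 54 mm thick and 71 mm tall, run between adjacent legs with their top edges flush with the underside of the top and their outer faces flush with the legs' outer faces.

B is a chair: 497×453 mm seat, 31 mm thick, top at z = 454 mm, on four 42 mm square corner legs flush with the seat edges. A 18 mm thick backrest slab spans the full seat width, extending 508 mm above the seat top, its back face flush with the seat's +y edge. Two armrests of 32×32 mm section run along each side from the seat's front edge to the front of the backrest, top faces 213 mm above the seat top and outer faces flush with the seat's x-edges; a 32×32 mm post under the front of each armrest stands on the seat at the front corner.

C is a picture frame with a 515×418 mm rectangular opening (x by z) and a uniform 79 mm border on every side. Frame depth is 20 mm along y. It is built from two vertical stiles running the full outside height and two horizontal rails spanning the gap between the stiles.

The chair is on the floor beside the table on its −x side. The picture frame is on top of the table.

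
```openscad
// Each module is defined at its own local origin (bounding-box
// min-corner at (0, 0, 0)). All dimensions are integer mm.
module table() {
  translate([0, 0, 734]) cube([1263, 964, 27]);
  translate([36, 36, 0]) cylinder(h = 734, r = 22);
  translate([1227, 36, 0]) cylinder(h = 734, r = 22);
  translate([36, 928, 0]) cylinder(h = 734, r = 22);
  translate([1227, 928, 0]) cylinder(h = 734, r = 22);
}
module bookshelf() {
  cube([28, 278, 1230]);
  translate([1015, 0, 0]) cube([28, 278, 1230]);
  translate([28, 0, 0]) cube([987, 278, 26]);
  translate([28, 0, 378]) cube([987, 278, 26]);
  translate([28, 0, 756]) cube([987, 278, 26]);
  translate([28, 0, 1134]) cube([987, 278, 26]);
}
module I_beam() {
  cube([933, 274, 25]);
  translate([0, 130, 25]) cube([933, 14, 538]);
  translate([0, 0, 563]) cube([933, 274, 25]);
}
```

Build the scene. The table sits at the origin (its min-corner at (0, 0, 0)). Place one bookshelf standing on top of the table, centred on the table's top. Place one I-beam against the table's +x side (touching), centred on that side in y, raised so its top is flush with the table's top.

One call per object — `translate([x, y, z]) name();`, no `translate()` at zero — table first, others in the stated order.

table();
translate([110, 343, 761]) bookshelf();
translate([1263, 345, 173]) I_beam();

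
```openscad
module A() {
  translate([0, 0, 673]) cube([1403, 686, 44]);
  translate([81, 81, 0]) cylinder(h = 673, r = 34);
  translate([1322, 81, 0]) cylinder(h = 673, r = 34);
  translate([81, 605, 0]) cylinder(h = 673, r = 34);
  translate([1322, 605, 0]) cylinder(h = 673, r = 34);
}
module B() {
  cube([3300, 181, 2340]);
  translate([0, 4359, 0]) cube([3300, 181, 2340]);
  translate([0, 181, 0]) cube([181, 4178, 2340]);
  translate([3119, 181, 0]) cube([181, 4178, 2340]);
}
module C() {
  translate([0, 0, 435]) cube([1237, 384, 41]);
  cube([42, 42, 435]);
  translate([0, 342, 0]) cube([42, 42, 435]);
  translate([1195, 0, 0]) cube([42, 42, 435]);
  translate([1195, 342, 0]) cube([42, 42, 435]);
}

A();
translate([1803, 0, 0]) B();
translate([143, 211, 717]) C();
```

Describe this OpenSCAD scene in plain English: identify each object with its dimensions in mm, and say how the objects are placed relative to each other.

A is a table: top 1403 mm (x) × 686 mm (y), 44 mm thick, upper face at z = 717 mm, on four round legs of 68 mm diameter, each leg's bounding box inset 47 mm from the nearest pair of top edges, running from z = 0 to the bottom of the top.

B is a box-shaped house frame (walls only): outside footprint 3300×4540 mm, wall height 2340 mm, wall thickness 181 mm. The two y-facing walls run the full x-width; the two x-facing walls fit between the inner faces of the y-facing walls.

C is a long wooden bench with a 1237 mm (x) × 384 mm (y) seat, 41 mm thick, its top surface 476 mm above the floor. Four 42 mm square legs at the seat corners, flush with the edges, run from z = 0 to the seat underside.

The house frame is on the floor beside the table on its +x side. The bench is on top of the table.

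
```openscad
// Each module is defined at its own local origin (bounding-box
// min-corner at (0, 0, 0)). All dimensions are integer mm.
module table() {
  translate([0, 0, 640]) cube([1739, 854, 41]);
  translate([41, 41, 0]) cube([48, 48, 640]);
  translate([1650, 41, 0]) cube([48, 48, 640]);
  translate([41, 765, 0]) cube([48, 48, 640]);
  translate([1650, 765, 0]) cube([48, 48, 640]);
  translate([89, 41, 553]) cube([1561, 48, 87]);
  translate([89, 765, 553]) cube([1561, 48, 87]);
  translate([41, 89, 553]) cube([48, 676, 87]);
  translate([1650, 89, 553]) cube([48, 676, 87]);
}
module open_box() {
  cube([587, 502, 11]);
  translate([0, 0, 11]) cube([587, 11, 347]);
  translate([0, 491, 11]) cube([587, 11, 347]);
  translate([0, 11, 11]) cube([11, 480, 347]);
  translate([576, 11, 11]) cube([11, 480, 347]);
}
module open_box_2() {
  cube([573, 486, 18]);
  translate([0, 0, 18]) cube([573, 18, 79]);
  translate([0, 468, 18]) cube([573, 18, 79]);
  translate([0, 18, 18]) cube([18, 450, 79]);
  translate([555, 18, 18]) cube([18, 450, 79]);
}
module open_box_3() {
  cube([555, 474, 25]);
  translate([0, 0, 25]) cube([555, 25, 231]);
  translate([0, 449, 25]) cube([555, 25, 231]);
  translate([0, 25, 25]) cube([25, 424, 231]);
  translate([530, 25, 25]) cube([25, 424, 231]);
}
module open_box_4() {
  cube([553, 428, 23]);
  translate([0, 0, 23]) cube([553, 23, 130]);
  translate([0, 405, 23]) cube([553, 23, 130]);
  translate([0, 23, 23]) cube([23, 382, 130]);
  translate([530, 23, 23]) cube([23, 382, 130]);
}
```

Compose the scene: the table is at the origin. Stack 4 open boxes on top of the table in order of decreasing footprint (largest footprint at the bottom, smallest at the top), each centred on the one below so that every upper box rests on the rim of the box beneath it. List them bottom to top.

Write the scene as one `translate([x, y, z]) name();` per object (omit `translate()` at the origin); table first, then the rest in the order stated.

table();
translate([576, 176, 681]) open_box();
translate([583, 184, 1039]) open_box_2();
translate([592, 190, 1136]) open_box_3();
translate([593, 213, 1392]) open_box_4();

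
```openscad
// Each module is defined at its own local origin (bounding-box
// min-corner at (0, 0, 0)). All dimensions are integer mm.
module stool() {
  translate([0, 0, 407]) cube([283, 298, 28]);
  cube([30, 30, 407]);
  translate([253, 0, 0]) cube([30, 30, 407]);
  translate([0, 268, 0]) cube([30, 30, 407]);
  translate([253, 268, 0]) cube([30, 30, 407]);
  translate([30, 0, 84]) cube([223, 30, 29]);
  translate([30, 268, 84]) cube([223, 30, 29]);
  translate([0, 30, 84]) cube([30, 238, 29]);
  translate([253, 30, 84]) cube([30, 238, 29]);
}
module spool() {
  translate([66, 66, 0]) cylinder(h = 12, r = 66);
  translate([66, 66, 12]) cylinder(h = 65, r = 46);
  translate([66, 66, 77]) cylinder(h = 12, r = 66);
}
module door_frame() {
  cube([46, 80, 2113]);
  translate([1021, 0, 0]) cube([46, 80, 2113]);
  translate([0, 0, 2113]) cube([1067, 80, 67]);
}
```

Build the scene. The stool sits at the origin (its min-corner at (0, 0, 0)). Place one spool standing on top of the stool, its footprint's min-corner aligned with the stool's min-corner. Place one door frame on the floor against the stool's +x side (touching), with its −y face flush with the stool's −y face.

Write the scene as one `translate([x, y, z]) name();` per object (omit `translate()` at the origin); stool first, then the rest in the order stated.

stool();
translate([0, 0, 435]) spool();
translate([283, 0, 0]) door_frame();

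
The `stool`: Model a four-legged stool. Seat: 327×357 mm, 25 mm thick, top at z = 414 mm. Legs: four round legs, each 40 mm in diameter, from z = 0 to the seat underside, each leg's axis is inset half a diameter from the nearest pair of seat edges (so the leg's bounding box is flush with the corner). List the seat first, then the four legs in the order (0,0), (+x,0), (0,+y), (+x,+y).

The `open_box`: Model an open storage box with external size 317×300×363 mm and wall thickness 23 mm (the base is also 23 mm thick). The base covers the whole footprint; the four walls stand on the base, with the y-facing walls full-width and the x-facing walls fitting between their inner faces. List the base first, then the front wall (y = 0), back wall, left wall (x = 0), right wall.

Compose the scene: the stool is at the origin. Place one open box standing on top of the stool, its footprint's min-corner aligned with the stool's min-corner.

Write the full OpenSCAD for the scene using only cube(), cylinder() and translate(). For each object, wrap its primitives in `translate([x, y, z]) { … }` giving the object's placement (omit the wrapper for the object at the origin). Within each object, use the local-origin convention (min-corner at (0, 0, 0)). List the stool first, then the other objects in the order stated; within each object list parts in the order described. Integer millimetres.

translate([0, 0, 389]) cube([327, 357, 25]);
translate([20, 20, 0]) cylinder(h = 389, r = 20);
translate([307, 20, 0]) cylinder(h = 389, r = 20);
translate([20, 337, 0]) cylinder(h = 389, r = 20);
translate([307, 337, 0]) cylinder(h = 389, r = 20);
translate([0, 0, 414]) {
  cube([317, 300, 23]);
  translate([0, 0, 23]) cube([317, 23, 340]);
  translate([0, 277, 23]) cube([317, 23, 340]);
  translate([0, 23, 23]) cube([23, 254, 340]);
  translate([294, 23, 23]) cube([23, 254, 340]);
}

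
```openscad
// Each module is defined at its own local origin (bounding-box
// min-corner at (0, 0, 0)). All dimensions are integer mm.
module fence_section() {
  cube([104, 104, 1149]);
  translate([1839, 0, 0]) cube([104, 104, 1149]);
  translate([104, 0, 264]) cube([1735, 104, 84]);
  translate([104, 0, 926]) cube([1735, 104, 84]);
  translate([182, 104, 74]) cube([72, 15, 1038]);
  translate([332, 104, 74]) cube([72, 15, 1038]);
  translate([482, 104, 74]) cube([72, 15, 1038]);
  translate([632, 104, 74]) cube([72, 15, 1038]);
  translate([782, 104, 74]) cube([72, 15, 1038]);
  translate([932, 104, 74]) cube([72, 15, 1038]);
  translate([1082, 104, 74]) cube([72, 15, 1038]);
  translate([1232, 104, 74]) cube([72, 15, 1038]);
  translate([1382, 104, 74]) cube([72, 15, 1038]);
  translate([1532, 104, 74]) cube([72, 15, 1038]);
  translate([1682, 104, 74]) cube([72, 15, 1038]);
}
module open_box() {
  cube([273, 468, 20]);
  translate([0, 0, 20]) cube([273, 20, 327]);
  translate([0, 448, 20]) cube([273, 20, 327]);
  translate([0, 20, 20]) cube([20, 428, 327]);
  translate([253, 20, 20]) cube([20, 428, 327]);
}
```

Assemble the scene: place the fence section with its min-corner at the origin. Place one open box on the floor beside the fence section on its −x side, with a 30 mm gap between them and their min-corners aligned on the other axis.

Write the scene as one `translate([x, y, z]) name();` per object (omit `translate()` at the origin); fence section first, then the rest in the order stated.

fence_section();
translate([-303, 0, 0]) open_box();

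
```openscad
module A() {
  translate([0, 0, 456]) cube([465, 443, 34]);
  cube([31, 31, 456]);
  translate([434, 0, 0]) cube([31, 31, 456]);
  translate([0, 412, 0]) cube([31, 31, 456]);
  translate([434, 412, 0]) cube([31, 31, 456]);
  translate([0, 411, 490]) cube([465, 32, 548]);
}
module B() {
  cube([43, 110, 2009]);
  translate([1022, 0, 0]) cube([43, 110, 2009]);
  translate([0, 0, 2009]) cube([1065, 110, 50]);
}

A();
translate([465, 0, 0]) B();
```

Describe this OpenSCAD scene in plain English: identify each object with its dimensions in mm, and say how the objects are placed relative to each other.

A is a chair. The seat is a 465×443×34 mm slab with its top at z = 490 mm, on four 31×31 mm corner legs (flush with the seat edges, standing on z = 0). A flat backrest 32 mm thick, 548 mm tall, spans the full seat width and rises from the seat top along its +y edge, rear face flush with the rear of the seat.

B is a rectangular door frame: two vertical jambs of 43×110 mm section, 2009 mm tall, with a clear opening 979 mm wide between their inner faces. A header 50 mm tall and 110 mm deep lies on top of the jambs and spans the full outside width.

The door frame is against the chair's +x side, with their −y faces flush.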